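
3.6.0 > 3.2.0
True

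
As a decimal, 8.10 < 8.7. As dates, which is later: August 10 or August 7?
August 10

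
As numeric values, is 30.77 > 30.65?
True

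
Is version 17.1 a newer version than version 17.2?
No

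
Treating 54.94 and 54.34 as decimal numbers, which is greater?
54.94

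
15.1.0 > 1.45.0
True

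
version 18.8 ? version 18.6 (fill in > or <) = >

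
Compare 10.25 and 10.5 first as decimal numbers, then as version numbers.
As decimals: 10.25 < 10.5. As versions: v10.25 > v10.5 (minor version 25 > 5).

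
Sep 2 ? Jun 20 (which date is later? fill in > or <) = >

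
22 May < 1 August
True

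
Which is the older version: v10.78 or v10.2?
v10.2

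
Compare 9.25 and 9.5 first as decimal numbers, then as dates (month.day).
As decimals: 9.25 < 9.5. As dates: 9/25 is later than 9/5 (day 25 > day 5).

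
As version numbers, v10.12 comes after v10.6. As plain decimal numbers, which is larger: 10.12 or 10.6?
10.6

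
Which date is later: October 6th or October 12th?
October 12th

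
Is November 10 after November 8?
Yes. Day 10 comes after day 8 in November — this is a date comparison, not a decimal one (the decimal 11.10 would be smaller than 11.8).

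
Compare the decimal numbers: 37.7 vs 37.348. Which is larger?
37.7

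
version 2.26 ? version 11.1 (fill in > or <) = <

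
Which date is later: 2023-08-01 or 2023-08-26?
2023-08-26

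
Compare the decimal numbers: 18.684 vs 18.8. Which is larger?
18.8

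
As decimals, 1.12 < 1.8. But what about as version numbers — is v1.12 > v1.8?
True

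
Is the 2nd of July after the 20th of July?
No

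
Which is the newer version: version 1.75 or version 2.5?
version 2.5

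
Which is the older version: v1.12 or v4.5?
v1.12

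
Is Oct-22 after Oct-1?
Yes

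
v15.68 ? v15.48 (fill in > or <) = >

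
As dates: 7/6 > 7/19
False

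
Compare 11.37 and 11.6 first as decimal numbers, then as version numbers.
As decimals: 11.37 < 11.6. As versions: v11.37 > v11.6 (minor version 37 > 6).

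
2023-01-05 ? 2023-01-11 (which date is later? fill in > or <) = <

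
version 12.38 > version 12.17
True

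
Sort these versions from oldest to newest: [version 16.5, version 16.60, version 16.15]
[version 16.5, version 16.15, version 16.60]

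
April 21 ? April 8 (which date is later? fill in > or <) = >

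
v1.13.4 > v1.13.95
False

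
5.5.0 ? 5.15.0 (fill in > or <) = <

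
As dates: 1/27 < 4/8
True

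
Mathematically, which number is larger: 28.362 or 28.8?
28.8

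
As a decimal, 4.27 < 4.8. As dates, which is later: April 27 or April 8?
April 27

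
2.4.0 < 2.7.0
True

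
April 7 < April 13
True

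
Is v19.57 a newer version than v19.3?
Yes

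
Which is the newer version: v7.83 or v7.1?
v7.83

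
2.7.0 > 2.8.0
False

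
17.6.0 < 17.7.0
True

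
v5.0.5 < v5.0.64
True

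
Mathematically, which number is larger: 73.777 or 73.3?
73.777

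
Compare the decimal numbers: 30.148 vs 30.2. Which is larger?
30.2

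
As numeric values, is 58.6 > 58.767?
False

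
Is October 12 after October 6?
Yes. Day 12 comes after day 6 in October — this is a date comparison, not a decimal one (the decimal 10.12 would be smaller than 10.6).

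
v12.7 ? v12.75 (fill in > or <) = <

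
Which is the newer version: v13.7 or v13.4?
v13.7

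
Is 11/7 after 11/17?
No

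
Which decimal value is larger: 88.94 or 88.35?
88.94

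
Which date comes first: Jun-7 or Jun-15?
Jun-7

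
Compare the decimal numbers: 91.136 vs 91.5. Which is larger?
91.5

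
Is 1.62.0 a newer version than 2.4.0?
No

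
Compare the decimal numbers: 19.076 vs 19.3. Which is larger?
19.3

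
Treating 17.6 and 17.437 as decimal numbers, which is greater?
17.6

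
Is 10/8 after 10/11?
No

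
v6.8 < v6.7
False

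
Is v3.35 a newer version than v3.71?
No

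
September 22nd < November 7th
True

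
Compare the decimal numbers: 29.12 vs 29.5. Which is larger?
29.5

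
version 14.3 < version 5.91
False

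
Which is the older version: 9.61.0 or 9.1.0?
9.1.0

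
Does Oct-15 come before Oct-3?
No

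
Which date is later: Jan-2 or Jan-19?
Jan-19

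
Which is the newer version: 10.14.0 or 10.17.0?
10.17.0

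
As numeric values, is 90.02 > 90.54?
False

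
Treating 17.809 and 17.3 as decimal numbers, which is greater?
17.809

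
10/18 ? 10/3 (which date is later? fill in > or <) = >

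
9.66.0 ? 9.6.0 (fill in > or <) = >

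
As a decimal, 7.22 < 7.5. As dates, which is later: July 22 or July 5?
July 22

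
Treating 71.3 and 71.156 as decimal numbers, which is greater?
71.3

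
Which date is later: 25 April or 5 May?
5 May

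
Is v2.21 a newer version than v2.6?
Yes. Version numbers are compared segment by segment as integers, not as decimals: minor version 21 > 6, so v2.21 > v2.6 (even though the decimal 2.21 < 2.6).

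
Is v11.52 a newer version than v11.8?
Yes. Version numbers are compared segment by segment as integers, not as decimals: minor version 52 > 8, so v11.52 > v11.8 (even though the decimal 11.52 < 11.8).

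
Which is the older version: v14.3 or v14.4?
v14.3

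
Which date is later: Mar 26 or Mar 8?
Mar 26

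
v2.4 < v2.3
False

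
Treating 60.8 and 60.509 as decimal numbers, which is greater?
60.8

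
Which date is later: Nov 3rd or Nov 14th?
Nov 14th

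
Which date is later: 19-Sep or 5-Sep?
19-Sep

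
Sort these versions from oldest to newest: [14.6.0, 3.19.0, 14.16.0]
[3.19.0, 14.6.0, 14.16.0]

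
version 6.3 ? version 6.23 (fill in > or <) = <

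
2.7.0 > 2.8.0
False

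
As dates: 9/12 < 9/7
False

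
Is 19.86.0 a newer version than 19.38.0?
Yes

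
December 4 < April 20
False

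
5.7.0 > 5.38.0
False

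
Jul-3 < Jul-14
True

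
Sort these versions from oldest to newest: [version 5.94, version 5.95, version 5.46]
[version 5.46, version 5.94, version 5.95]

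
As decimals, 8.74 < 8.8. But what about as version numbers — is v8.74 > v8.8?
True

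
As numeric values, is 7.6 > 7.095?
True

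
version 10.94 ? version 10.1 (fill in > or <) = >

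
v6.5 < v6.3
False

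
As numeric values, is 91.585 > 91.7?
False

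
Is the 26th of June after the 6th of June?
Yes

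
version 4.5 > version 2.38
True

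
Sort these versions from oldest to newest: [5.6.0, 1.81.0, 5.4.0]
[1.81.0, 5.4.0, 5.6.0]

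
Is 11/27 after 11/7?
Yes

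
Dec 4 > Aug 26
True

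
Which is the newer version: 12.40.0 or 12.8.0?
12.40.0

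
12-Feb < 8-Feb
False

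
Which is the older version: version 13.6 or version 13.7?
version 13.6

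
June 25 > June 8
True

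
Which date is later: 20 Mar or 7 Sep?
7 Sep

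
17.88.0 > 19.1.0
False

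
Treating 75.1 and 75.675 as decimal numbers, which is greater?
75.675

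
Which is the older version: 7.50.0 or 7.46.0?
7.46.0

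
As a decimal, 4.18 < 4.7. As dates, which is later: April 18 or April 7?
April 18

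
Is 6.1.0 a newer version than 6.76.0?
No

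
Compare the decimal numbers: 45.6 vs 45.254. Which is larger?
45.6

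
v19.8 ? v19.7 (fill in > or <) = >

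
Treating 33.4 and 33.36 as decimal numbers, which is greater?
33.4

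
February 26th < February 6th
False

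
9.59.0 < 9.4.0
False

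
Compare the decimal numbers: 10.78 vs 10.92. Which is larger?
10.92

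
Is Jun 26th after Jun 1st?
Yes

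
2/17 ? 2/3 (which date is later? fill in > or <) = >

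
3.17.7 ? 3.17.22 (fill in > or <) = <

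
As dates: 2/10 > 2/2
True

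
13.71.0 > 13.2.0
True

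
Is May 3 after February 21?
Yes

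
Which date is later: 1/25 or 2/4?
2/4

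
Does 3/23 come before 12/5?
Yes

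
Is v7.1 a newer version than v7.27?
No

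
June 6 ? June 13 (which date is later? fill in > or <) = <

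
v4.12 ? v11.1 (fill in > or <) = <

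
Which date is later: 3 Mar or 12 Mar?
12 Mar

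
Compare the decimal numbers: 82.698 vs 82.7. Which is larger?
82.7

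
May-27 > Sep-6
False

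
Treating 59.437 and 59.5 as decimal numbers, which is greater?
59.5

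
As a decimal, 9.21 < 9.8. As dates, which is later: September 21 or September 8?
September 21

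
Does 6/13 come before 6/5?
No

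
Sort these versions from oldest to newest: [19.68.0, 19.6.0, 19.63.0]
[19.6.0, 19.63.0, 19.68.0]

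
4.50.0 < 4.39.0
False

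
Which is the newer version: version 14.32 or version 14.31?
version 14.32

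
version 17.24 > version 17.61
False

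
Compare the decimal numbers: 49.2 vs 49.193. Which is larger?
49.2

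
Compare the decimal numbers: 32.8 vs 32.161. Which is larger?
32.8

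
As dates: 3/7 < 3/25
True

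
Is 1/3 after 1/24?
No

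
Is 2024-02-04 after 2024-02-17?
No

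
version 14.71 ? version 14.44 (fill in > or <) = >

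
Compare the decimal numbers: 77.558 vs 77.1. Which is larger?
77.558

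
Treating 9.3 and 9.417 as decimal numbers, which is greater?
9.417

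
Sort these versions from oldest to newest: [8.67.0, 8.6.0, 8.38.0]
[8.6.0, 8.38.0, 8.67.0]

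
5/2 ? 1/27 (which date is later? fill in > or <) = >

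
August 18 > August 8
True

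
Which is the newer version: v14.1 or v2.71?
v14.1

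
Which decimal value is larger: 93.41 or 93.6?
93.6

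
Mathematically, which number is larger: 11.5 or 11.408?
11.5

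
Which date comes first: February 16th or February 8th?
February 8th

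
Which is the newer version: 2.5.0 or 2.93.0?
2.93.0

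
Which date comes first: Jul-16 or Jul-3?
Jul-3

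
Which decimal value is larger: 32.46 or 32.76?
32.76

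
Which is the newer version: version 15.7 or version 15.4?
version 15.7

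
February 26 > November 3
False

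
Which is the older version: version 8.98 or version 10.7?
version 8.98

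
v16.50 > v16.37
True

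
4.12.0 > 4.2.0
True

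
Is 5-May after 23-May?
No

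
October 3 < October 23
True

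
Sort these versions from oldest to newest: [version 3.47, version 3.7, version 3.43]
[version 3.7, version 3.43, version 3.47]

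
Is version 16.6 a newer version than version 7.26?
Yes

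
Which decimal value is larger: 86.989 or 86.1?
86.989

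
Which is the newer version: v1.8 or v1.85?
v1.85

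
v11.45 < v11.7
False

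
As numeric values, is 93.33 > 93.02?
True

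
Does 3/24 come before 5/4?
Yes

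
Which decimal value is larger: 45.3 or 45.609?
45.609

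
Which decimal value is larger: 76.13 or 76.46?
76.46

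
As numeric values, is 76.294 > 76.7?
False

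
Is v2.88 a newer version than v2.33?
Yes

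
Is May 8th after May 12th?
No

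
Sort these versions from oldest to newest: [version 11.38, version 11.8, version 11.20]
[version 11.8, version 11.20, version 11.38]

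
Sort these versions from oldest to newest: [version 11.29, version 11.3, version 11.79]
[version 11.3, version 11.29, version 11.79]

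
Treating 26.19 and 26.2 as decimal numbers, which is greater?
26.2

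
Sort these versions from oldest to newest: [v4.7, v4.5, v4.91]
[v4.5, v4.7, v4.91]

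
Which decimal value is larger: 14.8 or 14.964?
14.964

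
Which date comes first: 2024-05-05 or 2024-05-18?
2024-05-05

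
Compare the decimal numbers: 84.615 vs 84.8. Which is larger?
84.8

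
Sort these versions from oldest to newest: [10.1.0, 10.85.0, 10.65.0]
[10.1.0, 10.65.0, 10.85.0]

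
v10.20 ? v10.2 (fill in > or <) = >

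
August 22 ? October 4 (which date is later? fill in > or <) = <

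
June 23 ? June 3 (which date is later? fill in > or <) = >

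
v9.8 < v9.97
True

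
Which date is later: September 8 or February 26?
September 8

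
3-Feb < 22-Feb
True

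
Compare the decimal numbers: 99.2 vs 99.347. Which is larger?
99.347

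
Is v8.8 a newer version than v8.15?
No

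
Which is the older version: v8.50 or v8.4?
v8.4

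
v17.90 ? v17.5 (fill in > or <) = >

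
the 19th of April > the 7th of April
True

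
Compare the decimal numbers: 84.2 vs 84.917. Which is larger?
84.917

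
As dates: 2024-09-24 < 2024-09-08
False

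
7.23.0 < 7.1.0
False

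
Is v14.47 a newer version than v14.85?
No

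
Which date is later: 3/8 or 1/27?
3/8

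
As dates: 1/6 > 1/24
False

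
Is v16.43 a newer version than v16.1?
Yes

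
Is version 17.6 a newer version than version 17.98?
No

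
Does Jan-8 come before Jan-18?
Yes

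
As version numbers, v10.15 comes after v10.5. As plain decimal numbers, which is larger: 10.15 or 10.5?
10.5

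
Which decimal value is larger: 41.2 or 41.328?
41.328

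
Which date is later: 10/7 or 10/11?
10/11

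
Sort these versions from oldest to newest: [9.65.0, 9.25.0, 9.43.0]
[9.25.0, 9.43.0, 9.65.0]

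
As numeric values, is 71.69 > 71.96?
False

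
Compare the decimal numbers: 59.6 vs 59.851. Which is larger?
59.851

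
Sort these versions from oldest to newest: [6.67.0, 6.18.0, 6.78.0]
[6.18.0, 6.67.0, 6.78.0]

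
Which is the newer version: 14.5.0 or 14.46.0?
14.46.0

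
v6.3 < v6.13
True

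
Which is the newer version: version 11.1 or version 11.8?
version 11.8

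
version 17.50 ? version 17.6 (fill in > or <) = >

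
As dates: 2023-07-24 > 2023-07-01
True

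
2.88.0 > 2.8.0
True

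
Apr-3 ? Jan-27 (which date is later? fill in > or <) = >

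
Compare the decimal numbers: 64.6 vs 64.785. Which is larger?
64.785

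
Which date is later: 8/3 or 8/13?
8/13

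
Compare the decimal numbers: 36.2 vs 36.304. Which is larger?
36.304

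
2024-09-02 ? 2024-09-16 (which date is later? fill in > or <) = <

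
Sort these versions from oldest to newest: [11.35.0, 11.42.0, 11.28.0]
[11.28.0, 11.35.0, 11.42.0]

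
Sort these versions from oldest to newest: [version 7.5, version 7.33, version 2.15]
[version 2.15, version 7.5, version 7.33]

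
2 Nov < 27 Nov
True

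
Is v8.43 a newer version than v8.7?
Yes. Version numbers are compared segment by segment as integers, not as decimals: minor version 43 > 7, so v8.43 > v8.7 (even though the decimal 8.43 < 8.7).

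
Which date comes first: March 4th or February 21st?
February 21st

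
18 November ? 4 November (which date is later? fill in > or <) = >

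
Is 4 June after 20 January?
Yes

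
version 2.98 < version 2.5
False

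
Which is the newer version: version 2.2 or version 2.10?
version 2.10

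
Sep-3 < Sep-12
True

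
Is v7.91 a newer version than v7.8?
Yes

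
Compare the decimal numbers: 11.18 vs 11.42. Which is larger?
11.42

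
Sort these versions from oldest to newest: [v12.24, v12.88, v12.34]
[v12.24, v12.34, v12.88]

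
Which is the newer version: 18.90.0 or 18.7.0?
18.90.0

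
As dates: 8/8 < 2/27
False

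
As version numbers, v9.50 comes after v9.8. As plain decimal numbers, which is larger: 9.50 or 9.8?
9.8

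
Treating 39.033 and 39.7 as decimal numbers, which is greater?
39.7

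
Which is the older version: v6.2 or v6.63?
v6.2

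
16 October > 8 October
True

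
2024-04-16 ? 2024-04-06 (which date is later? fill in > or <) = >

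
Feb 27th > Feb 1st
True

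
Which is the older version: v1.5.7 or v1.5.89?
v1.5.7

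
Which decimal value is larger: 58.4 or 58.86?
58.86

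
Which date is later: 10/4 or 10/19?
10/19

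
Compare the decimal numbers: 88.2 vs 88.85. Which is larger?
88.85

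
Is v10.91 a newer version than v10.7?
Yes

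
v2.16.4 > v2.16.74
False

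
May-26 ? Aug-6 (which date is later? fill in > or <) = <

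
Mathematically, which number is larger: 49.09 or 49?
49.09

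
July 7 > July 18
False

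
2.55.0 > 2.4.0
True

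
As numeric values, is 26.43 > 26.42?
True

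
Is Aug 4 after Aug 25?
No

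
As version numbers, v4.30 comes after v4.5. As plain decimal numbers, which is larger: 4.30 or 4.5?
4.5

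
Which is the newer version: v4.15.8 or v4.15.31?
v4.15.31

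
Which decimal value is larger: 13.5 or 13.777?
13.777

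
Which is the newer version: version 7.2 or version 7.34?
version 7.34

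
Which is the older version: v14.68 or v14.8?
v14.8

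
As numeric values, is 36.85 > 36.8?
True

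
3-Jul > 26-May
True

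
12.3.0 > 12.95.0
False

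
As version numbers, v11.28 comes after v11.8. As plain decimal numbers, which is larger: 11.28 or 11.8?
11.8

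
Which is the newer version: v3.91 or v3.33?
v3.91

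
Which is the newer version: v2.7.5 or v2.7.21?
v2.7.21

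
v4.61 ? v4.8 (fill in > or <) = >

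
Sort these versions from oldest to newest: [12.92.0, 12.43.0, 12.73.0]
[12.43.0, 12.73.0, 12.92.0]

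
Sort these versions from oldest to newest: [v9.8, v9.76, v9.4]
[v9.4, v9.8, v9.76]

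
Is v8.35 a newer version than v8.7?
Yes. Version numbers are compared segment by segment as integers, not as decimals: minor version 35 > 7, so v8.35 > v8.7 (even though the decimal 8.35 < 8.7).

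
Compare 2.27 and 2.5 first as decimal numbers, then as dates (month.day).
As decimals: 2.27 < 2.5. As dates: 2/27 is later than 2/5 (day 27 > day 5).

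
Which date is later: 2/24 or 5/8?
5/8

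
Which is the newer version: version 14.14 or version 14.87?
version 14.87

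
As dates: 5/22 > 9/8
False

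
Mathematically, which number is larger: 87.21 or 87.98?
87.98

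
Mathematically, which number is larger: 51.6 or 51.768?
51.768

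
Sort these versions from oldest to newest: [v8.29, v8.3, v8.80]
[v8.3, v8.29, v8.80]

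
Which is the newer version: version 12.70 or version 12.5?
version 12.70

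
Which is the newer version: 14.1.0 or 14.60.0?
14.60.0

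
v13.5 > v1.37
True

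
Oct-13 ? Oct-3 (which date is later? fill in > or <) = >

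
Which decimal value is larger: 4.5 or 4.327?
4.5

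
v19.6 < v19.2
False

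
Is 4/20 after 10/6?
No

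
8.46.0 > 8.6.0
True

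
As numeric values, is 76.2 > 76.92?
False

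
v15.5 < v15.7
True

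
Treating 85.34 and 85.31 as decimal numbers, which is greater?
85.34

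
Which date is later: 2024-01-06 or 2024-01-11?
2024-01-11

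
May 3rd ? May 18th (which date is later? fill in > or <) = <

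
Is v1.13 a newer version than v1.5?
Yes. Version numbers are compared segment by segment as integers, not as decimals: minor version 13 > 5, so v1.13 > v1.5 (even though the decimal 1.13 < 1.5).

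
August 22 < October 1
True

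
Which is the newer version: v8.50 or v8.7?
v8.50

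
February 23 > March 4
False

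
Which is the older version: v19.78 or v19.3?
v19.3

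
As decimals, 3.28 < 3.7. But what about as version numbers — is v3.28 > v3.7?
True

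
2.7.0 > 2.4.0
True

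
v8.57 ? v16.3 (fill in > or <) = <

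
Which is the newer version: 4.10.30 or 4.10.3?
4.10.30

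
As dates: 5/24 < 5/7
False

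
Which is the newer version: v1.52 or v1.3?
v1.52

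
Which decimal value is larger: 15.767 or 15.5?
15.767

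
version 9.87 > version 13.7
False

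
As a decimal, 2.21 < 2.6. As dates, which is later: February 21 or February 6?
February 21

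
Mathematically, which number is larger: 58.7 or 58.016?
58.7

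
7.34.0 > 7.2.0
True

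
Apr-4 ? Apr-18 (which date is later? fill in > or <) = <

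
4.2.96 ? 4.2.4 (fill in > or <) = >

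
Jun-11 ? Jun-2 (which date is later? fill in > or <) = >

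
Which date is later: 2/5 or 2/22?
2/22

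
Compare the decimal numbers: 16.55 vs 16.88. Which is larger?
16.88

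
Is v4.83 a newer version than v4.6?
Yes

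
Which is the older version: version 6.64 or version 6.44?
version 6.44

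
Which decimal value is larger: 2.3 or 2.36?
2.36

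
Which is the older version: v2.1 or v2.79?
v2.1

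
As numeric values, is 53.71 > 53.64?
True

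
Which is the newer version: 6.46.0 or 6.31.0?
6.46.0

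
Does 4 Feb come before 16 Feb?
Yes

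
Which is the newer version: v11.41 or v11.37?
v11.41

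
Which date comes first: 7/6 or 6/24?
6/24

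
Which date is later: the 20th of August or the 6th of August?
the 20th of August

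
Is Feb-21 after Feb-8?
Yes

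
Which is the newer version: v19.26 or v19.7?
v19.26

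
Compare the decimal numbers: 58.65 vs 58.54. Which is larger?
58.65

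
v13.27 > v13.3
True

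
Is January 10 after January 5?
Yes. Day 10 comes after day 5 in January — this is a date comparison, not a decimal one (the decimal 1.10 would be smaller than 1.5).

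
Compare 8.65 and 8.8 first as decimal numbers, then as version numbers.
As decimals: 8.65 < 8.8. As versions: v8.65 > v8.8 (minor version 65 > 8).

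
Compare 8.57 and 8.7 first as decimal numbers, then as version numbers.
As decimals: 8.57 < 8.7. As versions: v8.57 > v8.7 (minor version 57 > 7).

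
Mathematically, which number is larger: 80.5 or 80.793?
80.793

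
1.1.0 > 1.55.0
False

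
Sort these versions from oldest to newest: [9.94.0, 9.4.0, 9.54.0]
[9.4.0, 9.54.0, 9.94.0]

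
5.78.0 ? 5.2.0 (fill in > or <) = >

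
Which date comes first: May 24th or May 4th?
May 4th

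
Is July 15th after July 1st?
Yes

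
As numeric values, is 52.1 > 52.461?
False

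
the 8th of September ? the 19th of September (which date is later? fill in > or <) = <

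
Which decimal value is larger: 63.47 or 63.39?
63.47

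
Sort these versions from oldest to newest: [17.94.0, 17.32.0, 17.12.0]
[17.12.0, 17.32.0, 17.94.0]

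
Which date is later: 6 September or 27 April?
6 September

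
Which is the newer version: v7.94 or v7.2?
v7.94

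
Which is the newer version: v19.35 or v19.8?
v19.35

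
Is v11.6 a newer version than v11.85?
No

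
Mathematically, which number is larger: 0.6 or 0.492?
0.6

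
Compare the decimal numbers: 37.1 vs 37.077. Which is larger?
37.1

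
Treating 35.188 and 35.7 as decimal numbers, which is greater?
35.7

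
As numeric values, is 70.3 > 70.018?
True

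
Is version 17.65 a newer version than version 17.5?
Yes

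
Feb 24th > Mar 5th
False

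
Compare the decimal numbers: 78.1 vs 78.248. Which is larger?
78.248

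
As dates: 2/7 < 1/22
False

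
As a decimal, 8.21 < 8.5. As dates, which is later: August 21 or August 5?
August 21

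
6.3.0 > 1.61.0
True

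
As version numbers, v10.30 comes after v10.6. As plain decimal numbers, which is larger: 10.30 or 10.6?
10.6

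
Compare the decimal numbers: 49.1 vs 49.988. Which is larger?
49.988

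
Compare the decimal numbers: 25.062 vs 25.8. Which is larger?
25.8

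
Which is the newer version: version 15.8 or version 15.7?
version 15.8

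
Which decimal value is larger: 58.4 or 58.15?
58.4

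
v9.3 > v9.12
False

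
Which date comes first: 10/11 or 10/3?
10/3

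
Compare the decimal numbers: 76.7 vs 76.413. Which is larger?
76.7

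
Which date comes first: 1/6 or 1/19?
1/6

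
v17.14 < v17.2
False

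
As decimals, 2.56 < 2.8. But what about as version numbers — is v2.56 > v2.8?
True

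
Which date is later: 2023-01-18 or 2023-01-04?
2023-01-18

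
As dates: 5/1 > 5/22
False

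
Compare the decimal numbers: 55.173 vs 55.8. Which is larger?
55.8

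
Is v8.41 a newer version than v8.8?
Yes. Version numbers are compared segment by segment as integers, not as decimals: minor version 41 > 8, so v8.41 > v8.8 (even though the decimal 8.41 < 8.8).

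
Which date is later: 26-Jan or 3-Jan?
26-Jan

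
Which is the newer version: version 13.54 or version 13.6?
version 13.54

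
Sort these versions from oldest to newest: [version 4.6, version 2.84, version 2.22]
[version 2.22, version 2.84, version 4.6]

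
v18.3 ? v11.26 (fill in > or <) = >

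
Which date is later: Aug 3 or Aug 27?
Aug 27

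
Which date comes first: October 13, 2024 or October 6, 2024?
October 6, 2024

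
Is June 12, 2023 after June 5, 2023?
Yes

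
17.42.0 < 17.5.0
False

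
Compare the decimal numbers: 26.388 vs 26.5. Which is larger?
26.5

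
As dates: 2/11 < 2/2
False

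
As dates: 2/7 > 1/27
True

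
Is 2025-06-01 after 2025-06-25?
No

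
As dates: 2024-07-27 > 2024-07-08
True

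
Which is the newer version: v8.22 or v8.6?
v8.22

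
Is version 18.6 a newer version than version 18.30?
No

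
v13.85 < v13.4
False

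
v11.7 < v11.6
False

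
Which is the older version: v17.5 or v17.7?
v17.5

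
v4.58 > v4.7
True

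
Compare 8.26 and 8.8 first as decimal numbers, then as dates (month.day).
As decimals: 8.26 < 8.8. As dates: 8/26 is later than 8/8 (day 26 > day 8).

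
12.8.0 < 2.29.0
False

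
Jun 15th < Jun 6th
False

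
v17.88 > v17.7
True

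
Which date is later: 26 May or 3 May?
26 May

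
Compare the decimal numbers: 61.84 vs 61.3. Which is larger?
61.84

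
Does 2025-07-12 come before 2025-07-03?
No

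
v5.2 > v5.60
False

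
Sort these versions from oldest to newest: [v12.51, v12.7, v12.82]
[v12.7, v12.51, v12.82]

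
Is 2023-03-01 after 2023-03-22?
No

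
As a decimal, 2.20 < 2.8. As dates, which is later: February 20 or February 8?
February 20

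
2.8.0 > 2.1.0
True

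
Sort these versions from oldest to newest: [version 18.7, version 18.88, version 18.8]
[version 18.7, version 18.8, version 18.88]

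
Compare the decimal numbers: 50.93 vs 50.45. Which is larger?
50.93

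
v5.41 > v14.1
False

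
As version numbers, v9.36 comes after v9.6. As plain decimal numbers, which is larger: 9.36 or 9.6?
9.6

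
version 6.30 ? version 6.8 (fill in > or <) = >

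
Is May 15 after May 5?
Yes. Day 15 comes after day 5 in May — this is a date comparison, not a decimal one (the decimal 5.15 would be smaller than 5.5).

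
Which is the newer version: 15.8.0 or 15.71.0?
15.71.0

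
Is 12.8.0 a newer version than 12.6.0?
Yes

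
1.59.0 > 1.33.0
True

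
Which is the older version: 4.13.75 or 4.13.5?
4.13.5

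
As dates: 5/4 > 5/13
False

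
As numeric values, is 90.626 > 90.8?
False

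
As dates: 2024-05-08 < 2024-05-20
True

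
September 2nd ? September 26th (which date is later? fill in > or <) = <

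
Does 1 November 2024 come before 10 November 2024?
Yes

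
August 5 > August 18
False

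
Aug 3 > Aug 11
False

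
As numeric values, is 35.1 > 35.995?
False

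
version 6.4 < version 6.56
True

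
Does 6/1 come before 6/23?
Yes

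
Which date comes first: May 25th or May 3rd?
May 3rd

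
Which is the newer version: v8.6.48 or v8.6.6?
v8.6.48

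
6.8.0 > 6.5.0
True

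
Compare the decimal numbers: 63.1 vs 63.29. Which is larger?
63.29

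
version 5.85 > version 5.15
True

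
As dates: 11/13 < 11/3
False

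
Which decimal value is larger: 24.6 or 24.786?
24.786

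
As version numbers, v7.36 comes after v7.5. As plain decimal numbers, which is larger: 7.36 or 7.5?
7.5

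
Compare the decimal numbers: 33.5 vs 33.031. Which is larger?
33.5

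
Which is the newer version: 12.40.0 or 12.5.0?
12.40.0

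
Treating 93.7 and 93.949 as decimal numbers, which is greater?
93.949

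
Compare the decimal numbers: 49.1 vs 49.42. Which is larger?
49.42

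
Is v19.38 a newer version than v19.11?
Yes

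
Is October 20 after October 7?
Yes. Day 20 comes after day 7 in October — this is a date comparison, not a decimal one (the decimal 10.20 would be smaller than 10.7).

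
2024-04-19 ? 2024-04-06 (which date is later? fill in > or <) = >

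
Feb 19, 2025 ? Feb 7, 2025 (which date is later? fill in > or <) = >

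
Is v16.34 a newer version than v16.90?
No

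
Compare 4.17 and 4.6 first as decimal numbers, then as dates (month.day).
As decimals: 4.17 < 4.6. As dates: 4/17 is later than 4/6 (day 17 > day 6).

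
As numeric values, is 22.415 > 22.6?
False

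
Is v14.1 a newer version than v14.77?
No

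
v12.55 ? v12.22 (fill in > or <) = >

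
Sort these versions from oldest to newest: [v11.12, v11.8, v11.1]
[v11.1, v11.8, v11.12]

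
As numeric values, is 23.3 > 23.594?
False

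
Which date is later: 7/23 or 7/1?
7/23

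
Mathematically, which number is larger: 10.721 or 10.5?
10.721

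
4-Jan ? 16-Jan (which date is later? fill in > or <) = <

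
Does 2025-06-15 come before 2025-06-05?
No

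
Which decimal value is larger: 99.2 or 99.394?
99.394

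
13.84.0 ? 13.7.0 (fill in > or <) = >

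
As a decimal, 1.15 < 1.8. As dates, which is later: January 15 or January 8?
January 15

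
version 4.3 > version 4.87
False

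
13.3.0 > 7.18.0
True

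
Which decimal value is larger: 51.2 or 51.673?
51.673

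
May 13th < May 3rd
False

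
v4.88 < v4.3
False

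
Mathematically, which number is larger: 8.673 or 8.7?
8.7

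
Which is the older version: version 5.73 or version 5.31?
version 5.31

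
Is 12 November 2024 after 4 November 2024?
Yes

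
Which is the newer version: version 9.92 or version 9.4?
version 9.92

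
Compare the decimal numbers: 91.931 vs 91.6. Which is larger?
91.931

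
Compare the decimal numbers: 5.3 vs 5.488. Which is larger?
5.488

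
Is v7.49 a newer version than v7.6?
Yes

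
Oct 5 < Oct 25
True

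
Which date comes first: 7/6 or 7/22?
7/6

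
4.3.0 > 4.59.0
False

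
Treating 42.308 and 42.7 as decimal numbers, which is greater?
42.7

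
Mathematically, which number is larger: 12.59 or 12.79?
12.79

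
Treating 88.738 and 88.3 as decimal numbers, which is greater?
88.738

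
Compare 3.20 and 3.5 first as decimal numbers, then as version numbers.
As decimals: 3.20 < 3.5. As versions: v3.20 > v3.5 (minor version 20 > 5).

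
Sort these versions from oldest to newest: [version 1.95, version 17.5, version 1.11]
[version 1.11, version 1.95, version 17.5]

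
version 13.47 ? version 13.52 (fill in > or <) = <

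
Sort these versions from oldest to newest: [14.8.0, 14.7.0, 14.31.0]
[14.7.0, 14.8.0, 14.31.0]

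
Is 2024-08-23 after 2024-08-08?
Yes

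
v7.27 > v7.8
True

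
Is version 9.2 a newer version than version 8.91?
Yes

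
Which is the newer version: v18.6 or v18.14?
v18.14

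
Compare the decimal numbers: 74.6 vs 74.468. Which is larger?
74.6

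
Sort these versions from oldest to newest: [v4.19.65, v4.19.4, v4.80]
[v4.19.4, v4.19.65, v4.80]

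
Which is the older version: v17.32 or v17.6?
v17.6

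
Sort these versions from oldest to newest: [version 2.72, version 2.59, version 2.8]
[version 2.8, version 2.59, version 2.72]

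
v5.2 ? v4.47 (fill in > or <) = >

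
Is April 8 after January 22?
Yes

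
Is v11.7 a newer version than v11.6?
Yes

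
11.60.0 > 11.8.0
True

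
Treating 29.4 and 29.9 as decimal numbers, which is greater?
29.9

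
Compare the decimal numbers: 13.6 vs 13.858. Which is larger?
13.858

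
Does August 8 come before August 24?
Yes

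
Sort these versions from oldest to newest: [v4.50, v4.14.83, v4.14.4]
[v4.14.4, v4.14.83, v4.50]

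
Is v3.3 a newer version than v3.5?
No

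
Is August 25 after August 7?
Yes. Day 25 comes after day 7 in August — this is a date comparison, not a decimal one (the decimal 8.25 would be smaller than 8.7).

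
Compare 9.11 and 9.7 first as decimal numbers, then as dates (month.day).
As decimals: 9.11 < 9.7. As dates: 9/11 is later than 9/7 (day 11 > day 7).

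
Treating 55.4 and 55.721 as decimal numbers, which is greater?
55.721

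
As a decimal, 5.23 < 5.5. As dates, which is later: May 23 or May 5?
May 23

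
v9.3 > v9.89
False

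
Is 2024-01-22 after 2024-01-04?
Yes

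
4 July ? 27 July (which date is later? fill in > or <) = <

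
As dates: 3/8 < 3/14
True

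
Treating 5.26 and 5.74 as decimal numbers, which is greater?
5.74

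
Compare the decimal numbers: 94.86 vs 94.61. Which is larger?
94.86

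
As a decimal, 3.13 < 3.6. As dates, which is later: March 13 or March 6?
March 13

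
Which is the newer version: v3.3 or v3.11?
v3.11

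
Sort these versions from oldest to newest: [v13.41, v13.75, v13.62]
[v13.41, v13.62, v13.75]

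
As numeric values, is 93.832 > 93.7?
True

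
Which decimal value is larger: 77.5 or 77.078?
77.5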